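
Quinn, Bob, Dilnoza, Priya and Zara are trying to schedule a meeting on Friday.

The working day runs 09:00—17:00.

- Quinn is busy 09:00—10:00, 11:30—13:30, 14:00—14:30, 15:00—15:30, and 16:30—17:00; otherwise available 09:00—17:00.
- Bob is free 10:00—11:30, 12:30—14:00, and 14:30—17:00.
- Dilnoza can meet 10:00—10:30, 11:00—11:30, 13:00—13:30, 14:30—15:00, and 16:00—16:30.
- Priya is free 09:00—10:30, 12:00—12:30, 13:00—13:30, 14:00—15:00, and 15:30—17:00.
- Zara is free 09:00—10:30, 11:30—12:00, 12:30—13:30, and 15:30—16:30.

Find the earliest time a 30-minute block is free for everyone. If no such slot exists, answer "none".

Quinn free within 09:00–17:00: 10:00–11:30, 13:30–14:00, 14:30–15:00, 15:30–16:30.
Quinn ∩ Bob: 10:00–11:30, 13:30–14:00, 14:30–15:00, 15:30–16:30.
Quinn ∩ Bob ∩ Dilnoza: 10:00–10:30, 11:00–11:30, 14:30–15:00, 16:00–16:30.
Quinn ∩ Bob ∩ Dilnoza ∩ Priya: 10:00–10:30, 14:30–15:00, 16:00–16:30.
Quinn ∩ Bob ∩ Dilnoza ∩ Priya ∩ Zara: 10:00–10:30, 16:00–16:30.
Windows ≥ 30 min: 10:00–10:30, 16:00–16:30.
Earliest such window starts at 10:00.

10:00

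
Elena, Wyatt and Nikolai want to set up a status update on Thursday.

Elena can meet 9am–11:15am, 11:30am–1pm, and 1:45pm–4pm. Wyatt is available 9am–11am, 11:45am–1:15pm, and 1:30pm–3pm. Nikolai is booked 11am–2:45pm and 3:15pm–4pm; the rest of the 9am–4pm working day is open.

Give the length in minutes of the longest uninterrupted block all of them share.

120 minutes

Nikolai free within 09:00–16:00: 09:00–11:00, 14:45–15:15.
Elena ∩ Wyatt: 09:00–11:00, 11:45–13:00, 13:45–15:00.
Elena ∩ Wyatt ∩ Nikolai: 09:00–11:00, 14:45–15:00.
Common window lengths: 120, 15 min; longest is 120.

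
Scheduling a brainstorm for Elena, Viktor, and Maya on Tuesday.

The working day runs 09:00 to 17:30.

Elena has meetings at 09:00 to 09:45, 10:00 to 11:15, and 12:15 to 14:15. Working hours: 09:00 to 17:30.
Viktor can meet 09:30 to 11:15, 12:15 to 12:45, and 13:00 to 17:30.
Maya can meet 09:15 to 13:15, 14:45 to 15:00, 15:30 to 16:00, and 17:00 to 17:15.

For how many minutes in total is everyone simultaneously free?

75 minutes

Elena free within 09:00–17:30: 09:45–10:00, 11:15–12:15, 14:15–17:30.
Elena ∩ Viktor: 09:45–10:00, 14:15–17:30.
Elena ∩ Viktor ∩ Maya: 09:45–10:00, 14:45–15:00, 15:30–16:00, 17:00–17:15.
Total common minutes: 15 + 15 + 30 + 15 = 75.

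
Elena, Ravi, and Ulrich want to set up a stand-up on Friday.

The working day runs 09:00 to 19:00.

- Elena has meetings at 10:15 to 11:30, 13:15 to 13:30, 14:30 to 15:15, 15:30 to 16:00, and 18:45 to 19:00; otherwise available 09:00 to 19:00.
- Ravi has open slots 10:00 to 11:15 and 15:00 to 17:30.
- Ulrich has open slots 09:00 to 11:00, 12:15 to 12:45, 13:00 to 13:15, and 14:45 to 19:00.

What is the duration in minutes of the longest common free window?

90 minutes

Elena free within 09:00–19:00: 09:00–10:15, 11:30–13:15, 13:30–14:30, 15:15–15:30, 16:00–18:45.
Elena ∩ Ravi: 10:00–10:15, 15:15–15:30, 16:00–17:30.
Elena ∩ Ravi ∩ Ulrich: 10:00–10:15, 15:15–15:30, 16:00–17:30.
Common window lengths: 15, 15, 90 min; longest is 90.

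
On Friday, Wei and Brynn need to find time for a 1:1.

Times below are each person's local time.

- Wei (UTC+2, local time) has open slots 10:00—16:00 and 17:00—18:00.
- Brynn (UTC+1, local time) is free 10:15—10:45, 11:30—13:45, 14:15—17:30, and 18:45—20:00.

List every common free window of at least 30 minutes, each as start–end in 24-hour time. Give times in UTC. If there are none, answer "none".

09:15–09:45, 10:30–12:45, 13:15–14:00, 15:00–16:00

Wei → UTC: 08:00–14:00, 15:00–16:00.
Brynn → UTC: 09:15–09:45, 10:30–12:45, 13:15–16:30, 17:45–19:00.
Wei ∩ Brynn: 09:15–09:45, 10:30–12:45, 13:15–14:00, 15:00–16:00.
Windows ≥ 30 min: 09:15–09:45, 10:30–12:45, 13:15–14:00, 15:00–16:00.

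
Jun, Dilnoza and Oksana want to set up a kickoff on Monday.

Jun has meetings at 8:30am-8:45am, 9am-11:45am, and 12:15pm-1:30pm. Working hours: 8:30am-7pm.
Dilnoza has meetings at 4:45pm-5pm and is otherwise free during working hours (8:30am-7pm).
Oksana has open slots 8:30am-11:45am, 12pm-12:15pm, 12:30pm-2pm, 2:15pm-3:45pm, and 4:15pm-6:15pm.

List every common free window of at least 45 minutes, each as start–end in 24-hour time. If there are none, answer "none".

14:15–15:45, 17:00–18:15

Jun free within 08:30–19:00: 08:45–09:00, 11:45–12:15, 13:30–19:00.
Dilnoza free within 08:30–19:00: 08:30–16:45, 17:00–19:00.
Jun ∩ Dilnoza: 08:45–09:00, 11:45–12:15, 13:30–16:45, 17:00–19:00.
Jun ∩ Dilnoza ∩ Oksana: 08:45–09:00, 12:00–12:15, 13:30–14:00, 14:15–15:45, 16:15–16:45, 17:00–18:15.
Windows ≥ 45 min: 14:15–15:45, 17:00–18:15.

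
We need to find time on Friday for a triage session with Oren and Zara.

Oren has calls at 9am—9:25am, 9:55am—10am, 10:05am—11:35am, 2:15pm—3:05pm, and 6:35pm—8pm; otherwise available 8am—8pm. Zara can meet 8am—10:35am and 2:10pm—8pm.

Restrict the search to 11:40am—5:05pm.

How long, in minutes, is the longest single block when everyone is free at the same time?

Oren free within 08:00–20:00: 08:00–09:00, 09:25–09:55, 10:00–10:05, 11:35–14:15, 15:05–18:35.
Oren ∩ Zara: 08:00–09:00, 09:25–09:55, 10:00–10:05, 14:10–14:15, 15:05–18:35.
Restricted to 11:40–17:05: 14:10–14:15, 15:05–17:05.
Common window lengths: 5, 120 min; longest is 120.

120 minutes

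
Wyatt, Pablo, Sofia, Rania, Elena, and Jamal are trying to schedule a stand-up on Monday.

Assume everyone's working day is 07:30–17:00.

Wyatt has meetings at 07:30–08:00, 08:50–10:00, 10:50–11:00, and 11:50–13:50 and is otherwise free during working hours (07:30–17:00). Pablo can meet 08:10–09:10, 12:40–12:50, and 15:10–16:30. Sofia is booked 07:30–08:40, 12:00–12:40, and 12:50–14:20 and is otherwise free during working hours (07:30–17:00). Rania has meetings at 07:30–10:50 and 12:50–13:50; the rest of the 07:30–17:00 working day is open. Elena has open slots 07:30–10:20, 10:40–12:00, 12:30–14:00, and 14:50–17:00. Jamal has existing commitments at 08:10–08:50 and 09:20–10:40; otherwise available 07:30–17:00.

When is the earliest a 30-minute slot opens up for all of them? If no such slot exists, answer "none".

Wyatt free within 07:30–17:00: 08:00–08:50, 10:00–10:50, 11:00–11:50, 13:50–17:00.
Sofia free within 07:30–17:00: 08:40–12:00, 12:40–12:50, 14:20–17:00.
Rania free within 07:30–17:00: 10:50–12:50, 13:50–17:00.
Jamal free within 07:30–17:00: 07:30–08:10, 08:50–09:20, 10:40–17:00.
Wyatt ∩ Pablo: 08:10–08:50, 15:10–16:30.
Wyatt ∩ Pablo ∩ Sofia: 08:40–08:50, 15:10–16:30.
Wyatt ∩ Pablo ∩ Sofia ∩ Rania: 15:10–16:30.
Wyatt ∩ Pablo ∩ Sofia ∩ Rania ∩ Elena: 15:10–16:30.
Wyatt ∩ Pablo ∩ Sofia ∩ Rania ∩ Elena ∩ Jamal: 15:10–16:30.
Windows ≥ 30 min: 15:10–16:30.
Earliest such window starts at 15:10.

15:10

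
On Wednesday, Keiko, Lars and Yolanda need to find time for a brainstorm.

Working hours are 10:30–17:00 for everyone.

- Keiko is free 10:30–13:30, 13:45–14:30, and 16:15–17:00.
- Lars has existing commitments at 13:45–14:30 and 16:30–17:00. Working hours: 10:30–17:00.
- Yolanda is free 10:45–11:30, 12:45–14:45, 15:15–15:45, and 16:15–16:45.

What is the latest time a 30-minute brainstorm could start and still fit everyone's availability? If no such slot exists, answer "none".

Lars free within 10:30–17:00: 10:30–13:45, 14:30–16:30.
Keiko ∩ Lars: 10:30–13:30, 16:15–16:30.
Keiko ∩ Lars ∩ Yolanda: 10:45–11:30, 12:45–13:30, 16:15–16:30.
Windows ≥ 30 min: 10:45–11:30, 12:45–13:30.
Latest start in the last window 12:45–13:30 is 13:30 − 30 min = 13:00.

13:00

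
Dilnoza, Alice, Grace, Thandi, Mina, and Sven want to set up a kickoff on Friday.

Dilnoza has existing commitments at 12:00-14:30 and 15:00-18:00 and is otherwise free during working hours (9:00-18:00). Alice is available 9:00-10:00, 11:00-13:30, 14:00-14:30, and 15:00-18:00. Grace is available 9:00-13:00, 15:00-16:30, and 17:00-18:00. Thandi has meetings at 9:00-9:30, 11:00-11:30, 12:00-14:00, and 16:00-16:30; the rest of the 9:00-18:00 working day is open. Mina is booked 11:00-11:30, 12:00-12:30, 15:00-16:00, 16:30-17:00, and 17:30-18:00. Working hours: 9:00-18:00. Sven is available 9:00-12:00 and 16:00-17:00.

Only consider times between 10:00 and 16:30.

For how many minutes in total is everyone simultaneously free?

30 minutes

Dilnoza free within 09:00–18:00: 09:00–12:00, 14:30–15:00.
Thandi free within 09:00–18:00: 09:30–11:00, 11:30–12:00, 14:00–16:00, 16:30–18:00.
Mina free within 09:00–18:00: 09:00–11:00, 11:30–12:00, 12:30–15:00, 16:00–16:30, 17:00–17:30.
Dilnoza ∩ Alice: 09:00–10:00, 11:00–12:00.
Dilnoza ∩ Alice ∩ Grace: 09:00–10:00, 11:00–12:00.
Dilnoza ∩ Alice ∩ Grace ∩ Thandi: 09:30–10:00, 11:30–12:00.
Dilnoza ∩ Alice ∩ Grace ∩ Thandi ∩ Mina: 09:30–10:00, 11:30–12:00.
Dilnoza ∩ Alice ∩ Grace ∩ Thandi ∩ Mina ∩ Sven: 09:30–10:00, 11:30–12:00.
Restricted to 10:00–16:30: 11:30–12:00.
Total common minutes: 30.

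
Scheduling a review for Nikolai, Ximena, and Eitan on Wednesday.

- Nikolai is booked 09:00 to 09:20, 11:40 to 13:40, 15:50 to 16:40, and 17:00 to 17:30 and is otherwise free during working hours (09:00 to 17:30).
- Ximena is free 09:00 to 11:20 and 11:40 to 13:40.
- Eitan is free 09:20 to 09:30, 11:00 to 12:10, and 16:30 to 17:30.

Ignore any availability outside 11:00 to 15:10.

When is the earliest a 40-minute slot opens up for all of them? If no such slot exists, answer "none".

Nikolai free within 09:00–17:30: 09:20–11:40, 13:40–15:50, 16:40–17:00.
Nikolai ∩ Ximena: 09:20–11:20.
Nikolai ∩ Ximena ∩ Eitan: 09:20–09:30, 11:00–11:20.
Restricted to 11:00–15:10: 11:00–11:20.
Windows ≥ 40 min: (none).

none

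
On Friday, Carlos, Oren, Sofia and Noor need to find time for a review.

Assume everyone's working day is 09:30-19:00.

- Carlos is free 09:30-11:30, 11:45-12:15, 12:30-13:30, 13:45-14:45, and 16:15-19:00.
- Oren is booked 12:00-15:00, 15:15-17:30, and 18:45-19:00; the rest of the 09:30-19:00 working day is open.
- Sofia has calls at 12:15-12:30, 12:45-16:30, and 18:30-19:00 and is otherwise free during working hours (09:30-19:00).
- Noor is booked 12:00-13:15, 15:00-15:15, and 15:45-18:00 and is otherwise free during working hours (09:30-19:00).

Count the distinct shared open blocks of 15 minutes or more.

Oren free within 09:30–19:00: 09:30–12:00, 15:00–15:15, 17:30–18:45.
Sofia free within 09:30–19:00: 09:30–12:15, 12:30–12:45, 16:30–18:30.
Noor free within 09:30–19:00: 09:30–12:00, 13:15–15:00, 15:15–15:45, 18:00–19:00.
Carlos ∩ Oren: 09:30–11:30, 11:45–12:00, 17:30–18:45.
Carlos ∩ Oren ∩ Sofia: 09:30–11:30, 11:45–12:00, 17:30–18:30.
Carlos ∩ Oren ∩ Sofia ∩ Noor: 09:30–11:30, 11:45–12:00, 18:00–18:30.
Windows ≥ 15 min: 09:30–11:30, 11:45–12:00, 18:00–18:30.
That's 3 windows.

3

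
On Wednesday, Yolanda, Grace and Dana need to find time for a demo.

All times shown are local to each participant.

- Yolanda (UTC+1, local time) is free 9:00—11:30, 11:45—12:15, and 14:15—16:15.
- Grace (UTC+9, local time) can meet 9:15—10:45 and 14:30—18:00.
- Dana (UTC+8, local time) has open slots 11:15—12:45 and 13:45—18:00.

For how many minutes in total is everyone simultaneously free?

60 minutes

Yolanda → UTC: 08:00–10:30, 10:45–11:15, 13:15–15:15.
Grace → UTC: 00:15–01:45, 05:30–09:00.
Dana → UTC: 03:15–04:45, 05:45–10:00.
Yolanda ∩ Grace: 08:00–09:00.
Yolanda ∩ Grace ∩ Dana: 08:00–09:00.
Total common minutes: 60.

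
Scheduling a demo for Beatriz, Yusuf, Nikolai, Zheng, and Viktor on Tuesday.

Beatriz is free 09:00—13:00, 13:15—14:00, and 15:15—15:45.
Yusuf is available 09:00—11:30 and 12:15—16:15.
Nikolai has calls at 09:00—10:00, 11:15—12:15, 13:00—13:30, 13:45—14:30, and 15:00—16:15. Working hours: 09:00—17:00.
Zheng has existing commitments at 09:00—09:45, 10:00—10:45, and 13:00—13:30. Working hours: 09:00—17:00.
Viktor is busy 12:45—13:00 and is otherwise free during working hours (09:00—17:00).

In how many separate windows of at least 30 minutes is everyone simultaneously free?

2

Nikolai free within 09:00–17:00: 10:00–11:15, 12:15–13:00, 13:30–13:45, 14:30–15:00, 16:15–17:00.
Zheng free within 09:00–17:00: 09:45–10:00, 10:45–13:00, 13:30–17:00.
Viktor free within 09:00–17:00: 09:00–12:45, 13:00–17:00.
Beatriz ∩ Yusuf: 09:00–11:30, 12:15–13:00, 13:15–14:00, 15:15–15:45.
Beatriz ∩ Yusuf ∩ Nikolai: 10:00–11:15, 12:15–13:00, 13:30–13:45.
Beatriz ∩ Yusuf ∩ Nikolai ∩ Zheng: 10:45–11:15, 12:15–13:00, 13:30–13:45.
Beatriz ∩ Yusuf ∩ Nikolai ∩ Zheng ∩ Viktor: 10:45–11:15, 12:15–12:45, 13:30–13:45.
Windows ≥ 30 min: 10:45–11:15, 12:15–12:45.
That's 2 windows.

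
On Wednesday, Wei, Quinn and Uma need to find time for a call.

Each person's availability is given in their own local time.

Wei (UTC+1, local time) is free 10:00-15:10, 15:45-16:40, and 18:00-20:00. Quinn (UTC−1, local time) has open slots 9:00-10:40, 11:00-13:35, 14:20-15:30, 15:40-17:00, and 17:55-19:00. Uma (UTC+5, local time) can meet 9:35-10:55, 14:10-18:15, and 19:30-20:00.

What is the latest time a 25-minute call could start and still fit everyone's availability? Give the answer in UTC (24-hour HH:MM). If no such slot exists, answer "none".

Wei → UTC: 09:00–14:10, 14:45–15:40, 17:00–19:00.
Quinn → UTC: 10:00–11:40, 12:00–14:35, 15:20–16:30, 16:40–18:00, 18:55–20:00.
Uma → UTC: 04:35–05:55, 09:10–13:15, 14:30–15:00.
Wei ∩ Quinn: 10:00–11:40, 12:00–14:10, 15:20–15:40, 17:00–18:00, 18:55–19:00.
Wei ∩ Quinn ∩ Uma: 10:00–11:40, 12:00–13:15.
Windows ≥ 25 min: 10:00–11:40, 12:00–13:15.
Latest start in the last window 12:00–13:15 is 13:15 − 25 min = 12:50.

12:50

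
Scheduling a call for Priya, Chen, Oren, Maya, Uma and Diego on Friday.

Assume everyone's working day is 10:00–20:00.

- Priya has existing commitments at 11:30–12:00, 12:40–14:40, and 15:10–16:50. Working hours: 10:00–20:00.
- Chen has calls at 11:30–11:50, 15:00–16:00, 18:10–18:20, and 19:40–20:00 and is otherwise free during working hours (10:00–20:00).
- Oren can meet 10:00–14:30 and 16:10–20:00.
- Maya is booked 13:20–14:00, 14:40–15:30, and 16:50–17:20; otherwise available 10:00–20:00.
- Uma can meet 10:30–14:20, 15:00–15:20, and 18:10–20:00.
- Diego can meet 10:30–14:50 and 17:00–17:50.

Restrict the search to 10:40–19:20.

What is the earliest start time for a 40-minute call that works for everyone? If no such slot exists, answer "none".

10:40

Priya free within 10:00–20:00: 10:00–11:30, 12:00–12:40, 14:40–15:10, 16:50–20:00.
Chen free within 10:00–20:00: 10:00–11:30, 11:50–15:00, 16:00–18:10, 18:20–19:40.
Maya free within 10:00–20:00: 10:00–13:20, 14:00–14:40, 15:30–16:50, 17:20–20:00.
Priya ∩ Chen: 10:00–11:30, 12:00–12:40, 14:40–15:00, 16:50–18:10, 18:20–19:40.
Priya ∩ Chen ∩ Oren: 10:00–11:30, 12:00–12:40, 16:50–18:10, 18:20–19:40.
Priya ∩ Chen ∩ Oren ∩ Maya: 10:00–11:30, 12:00–12:40, 17:20–18:10, 18:20–19:40.
Priya ∩ Chen ∩ Oren ∩ Maya ∩ Uma: 10:30–11:30, 12:00–12:40, 18:20–19:40.
Priya ∩ Chen ∩ Oren ∩ Maya ∩ Uma ∩ Diego: 10:30–11:30, 12:00–12:40.
Restricted to 10:40–19:20: 10:40–11:30, 12:00–12:40.
Windows ≥ 40 min: 10:40–11:30, 12:00–12:40.
Earliest such window starts at 10:40.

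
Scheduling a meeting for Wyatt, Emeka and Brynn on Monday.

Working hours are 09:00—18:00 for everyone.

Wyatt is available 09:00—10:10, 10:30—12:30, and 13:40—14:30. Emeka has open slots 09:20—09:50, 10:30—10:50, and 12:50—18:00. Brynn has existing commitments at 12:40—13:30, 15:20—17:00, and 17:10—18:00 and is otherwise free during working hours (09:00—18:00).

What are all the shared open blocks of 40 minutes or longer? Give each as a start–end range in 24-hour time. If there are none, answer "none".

Brynn free within 09:00–18:00: 09:00–12:40, 13:30–15:20, 17:00–17:10.
Wyatt ∩ Emeka: 09:20–09:50, 10:30–10:50, 13:40–14:30.
Wyatt ∩ Emeka ∩ Brynn: 09:20–09:50, 10:30–10:50, 13:40–14:30.
Windows ≥ 40 min: 13:40–14:30.

13:40–14:30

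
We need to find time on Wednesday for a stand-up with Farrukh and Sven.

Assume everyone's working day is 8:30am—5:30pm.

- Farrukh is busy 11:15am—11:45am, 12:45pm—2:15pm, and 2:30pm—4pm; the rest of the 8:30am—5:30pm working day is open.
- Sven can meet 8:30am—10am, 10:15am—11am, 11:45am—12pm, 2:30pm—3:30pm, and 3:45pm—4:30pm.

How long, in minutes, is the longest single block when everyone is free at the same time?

Farrukh free within 08:30–17:30: 08:30–11:15, 11:45–12:45, 14:15–14:30, 16:00–17:30.
Farrukh ∩ Sven: 08:30–10:00, 10:15–11:00, 11:45–12:00, 16:00–16:30.
Common window lengths: 90, 45, 15, 30 min; longest is 90.

90 minutes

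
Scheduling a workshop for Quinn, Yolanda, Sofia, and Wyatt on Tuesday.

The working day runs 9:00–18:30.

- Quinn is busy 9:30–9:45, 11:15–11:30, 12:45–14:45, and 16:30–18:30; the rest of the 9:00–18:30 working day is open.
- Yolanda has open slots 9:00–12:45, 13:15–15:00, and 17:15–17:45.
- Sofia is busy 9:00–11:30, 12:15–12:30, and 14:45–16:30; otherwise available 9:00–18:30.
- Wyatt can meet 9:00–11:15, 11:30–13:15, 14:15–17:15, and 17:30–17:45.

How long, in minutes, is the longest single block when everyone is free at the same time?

45 minutes

Quinn free within 09:00–18:30: 09:00–09:30, 09:45–11:15, 11:30–12:45, 14:45–16:30.
Sofia free within 09:00–18:30: 11:30–12:15, 12:30–14:45, 16:30–18:30.
Quinn ∩ Yolanda: 09:00–09:30, 09:45–11:15, 11:30–12:45, 14:45–15:00.
Quinn ∩ Yolanda ∩ Sofia: 11:30–12:15, 12:30–12:45.
Quinn ∩ Yolanda ∩ Sofia ∩ Wyatt: 11:30–12:15, 12:30–12:45.
Common window lengths: 45, 15 min; longest is 45.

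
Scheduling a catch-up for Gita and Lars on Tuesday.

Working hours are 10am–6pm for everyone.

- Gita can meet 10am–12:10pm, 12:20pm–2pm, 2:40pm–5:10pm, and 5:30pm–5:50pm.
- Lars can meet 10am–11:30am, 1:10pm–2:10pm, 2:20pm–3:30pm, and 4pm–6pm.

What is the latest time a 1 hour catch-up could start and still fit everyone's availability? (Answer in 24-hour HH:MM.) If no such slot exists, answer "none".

Gita ∩ Lars: 10:00–11:30, 13:10–14:00, 14:40–15:30, 16:00–17:10, 17:30–17:50.
Windows ≥ 60 min: 10:00–11:30, 16:00–17:10.
Latest start in the last window 16:00–17:10 is 17:10 − 60 min = 16:10.

16:10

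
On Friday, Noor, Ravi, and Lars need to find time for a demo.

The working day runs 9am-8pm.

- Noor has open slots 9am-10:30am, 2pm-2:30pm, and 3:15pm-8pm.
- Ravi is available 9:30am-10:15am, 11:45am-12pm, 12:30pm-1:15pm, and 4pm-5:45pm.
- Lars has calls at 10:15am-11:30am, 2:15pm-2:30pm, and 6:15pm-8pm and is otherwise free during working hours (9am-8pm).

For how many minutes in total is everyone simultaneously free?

150 minutes

Lars free within 09:00–20:00: 09:00–10:15, 11:30–14:15, 14:30–18:15.
Noor ∩ Ravi: 09:30–10:15, 16:00–17:45.
Noor ∩ Ravi ∩ Lars: 09:30–10:15, 16:00–17:45.
Total common minutes: 45 + 105 = 150.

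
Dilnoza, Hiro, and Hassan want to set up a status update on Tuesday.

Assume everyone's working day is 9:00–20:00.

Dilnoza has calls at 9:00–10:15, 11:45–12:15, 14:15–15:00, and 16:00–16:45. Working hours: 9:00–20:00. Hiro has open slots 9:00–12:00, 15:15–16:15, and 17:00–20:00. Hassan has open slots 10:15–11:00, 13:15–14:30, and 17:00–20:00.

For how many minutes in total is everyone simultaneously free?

225 minutes

Dilnoza free within 09:00–20:00: 10:15–11:45, 12:15–14:15, 15:00–16:00, 16:45–20:00.
Dilnoza ∩ Hiro: 10:15–11:45, 15:15–16:00, 17:00–20:00.
Dilnoza ∩ Hiro ∩ Hassan: 10:15–11:00, 17:00–20:00.
Total common minutes: 45 + 180 = 225.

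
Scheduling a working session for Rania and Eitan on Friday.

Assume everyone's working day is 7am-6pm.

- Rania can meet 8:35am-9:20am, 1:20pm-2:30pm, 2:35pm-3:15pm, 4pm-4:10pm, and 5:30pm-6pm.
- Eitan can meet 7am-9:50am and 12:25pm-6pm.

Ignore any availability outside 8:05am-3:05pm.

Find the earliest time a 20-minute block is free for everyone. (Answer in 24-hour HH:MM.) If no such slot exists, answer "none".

Rania ∩ Eitan: 08:35–09:20, 13:20–14:30, 14:35–15:15, 16:00–16:10, 17:30–18:00.
Restricted to 08:05–15:05: 08:35–09:20, 13:20–14:30, 14:35–15:05.
Windows ≥ 20 min: 08:35–09:20, 13:20–14:30, 14:35–15:05.
Earliest such window starts at 08:35.

08:35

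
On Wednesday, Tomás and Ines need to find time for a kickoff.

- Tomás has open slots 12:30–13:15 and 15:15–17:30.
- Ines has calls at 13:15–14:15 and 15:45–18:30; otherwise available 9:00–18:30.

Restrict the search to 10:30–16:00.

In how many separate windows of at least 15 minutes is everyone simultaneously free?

Ines free within 09:00–18:30: 09:00–13:15, 14:15–15:45.
Tomás ∩ Ines: 12:30–13:15, 15:15–15:45.
Restricted to 10:30–16:00: 12:30–13:15, 15:15–15:45.
Windows ≥ 15 min: 12:30–13:15, 15:15–15:45.
That's 2 windows.

2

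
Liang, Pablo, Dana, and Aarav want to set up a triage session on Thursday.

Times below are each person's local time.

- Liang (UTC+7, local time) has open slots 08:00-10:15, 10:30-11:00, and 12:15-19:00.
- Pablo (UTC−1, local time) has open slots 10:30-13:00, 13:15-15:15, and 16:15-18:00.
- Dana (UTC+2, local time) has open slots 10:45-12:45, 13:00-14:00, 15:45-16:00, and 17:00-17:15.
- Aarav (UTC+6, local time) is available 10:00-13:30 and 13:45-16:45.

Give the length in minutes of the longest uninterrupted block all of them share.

Liang → UTC: 01:00–03:15, 03:30–04:00, 05:15–12:00.
Pablo → UTC: 11:30–14:00, 14:15–16:15, 17:15–19:00.
Dana → UTC: 08:45–10:45, 11:00–12:00, 13:45–14:00, 15:00–15:15.
Aarav → UTC: 04:00–07:30, 07:45–10:45.
Liang ∩ Pablo: 11:30–12:00.
Liang ∩ Pablo ∩ Dana: 11:30–12:00.
Liang ∩ Pablo ∩ Dana ∩ Aarav: (none).
No common window.

0 minutes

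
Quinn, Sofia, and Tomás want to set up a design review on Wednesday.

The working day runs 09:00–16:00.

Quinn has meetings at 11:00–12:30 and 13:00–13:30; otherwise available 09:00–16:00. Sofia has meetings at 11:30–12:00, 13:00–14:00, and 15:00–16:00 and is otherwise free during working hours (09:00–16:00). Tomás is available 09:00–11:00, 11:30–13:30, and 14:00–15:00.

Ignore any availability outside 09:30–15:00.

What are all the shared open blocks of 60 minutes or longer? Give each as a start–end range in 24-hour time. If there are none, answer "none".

09:30–11:00, 14:00–15:00

Quinn free within 09:00–16:00: 09:00–11:00, 12:30–13:00, 13:30–16:00.
Sofia free within 09:00–16:00: 09:00–11:30, 12:00–13:00, 14:00–15:00.
Quinn ∩ Sofia: 09:00–11:00, 12:30–13:00, 14:00–15:00.
Quinn ∩ Sofia ∩ Tomás: 09:00–11:00, 12:30–13:00, 14:00–15:00.
Restricted to 09:30–15:00: 09:30–11:00, 12:30–13:00, 14:00–15:00.
Windows ≥ 60 min: 09:30–11:00, 14:00–15:00.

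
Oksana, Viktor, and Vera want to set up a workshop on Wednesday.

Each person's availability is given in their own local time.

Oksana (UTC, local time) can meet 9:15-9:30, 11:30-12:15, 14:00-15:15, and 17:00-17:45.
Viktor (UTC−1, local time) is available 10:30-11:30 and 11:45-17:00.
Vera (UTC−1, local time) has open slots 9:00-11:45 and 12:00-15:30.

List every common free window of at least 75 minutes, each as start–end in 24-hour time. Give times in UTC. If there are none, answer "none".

Oksana → UTC: 09:15–09:30, 11:30–12:15, 14:00–15:15, 17:00–17:45.
Viktor → UTC: 11:30–12:30, 12:45–18:00.
Vera → UTC: 10:00–12:45, 13:00–16:30.
Oksana ∩ Viktor: 11:30–12:15, 14:00–15:15, 17:00–17:45.
Oksana ∩ Viktor ∩ Vera: 11:30–12:15, 14:00–15:15.
Windows ≥ 75 min: 14:00–15:15.

14:00–15:15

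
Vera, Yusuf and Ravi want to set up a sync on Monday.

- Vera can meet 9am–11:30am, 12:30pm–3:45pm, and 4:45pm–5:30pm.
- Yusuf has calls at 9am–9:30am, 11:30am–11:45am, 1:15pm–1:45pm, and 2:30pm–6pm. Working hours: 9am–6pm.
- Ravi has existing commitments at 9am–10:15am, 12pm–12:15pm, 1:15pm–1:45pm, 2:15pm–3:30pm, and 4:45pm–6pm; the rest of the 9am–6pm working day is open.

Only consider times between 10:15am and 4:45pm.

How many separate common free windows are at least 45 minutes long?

Yusuf free within 09:00–18:00: 09:30–11:30, 11:45–13:15, 13:45–14:30.
Ravi free within 09:00–18:00: 10:15–12:00, 12:15–13:15, 13:45–14:15, 15:30–16:45.
Vera ∩ Yusuf: 09:30–11:30, 12:30–13:15, 13:45–14:30.
Vera ∩ Yusuf ∩ Ravi: 10:15–11:30, 12:30–13:15, 13:45–14:15.
Restricted to 10:15–16:45: 10:15–11:30, 12:30–13:15, 13:45–14:15.
Windows ≥ 45 min: 10:15–11:30, 12:30–13:15.
That's 2 windows.

2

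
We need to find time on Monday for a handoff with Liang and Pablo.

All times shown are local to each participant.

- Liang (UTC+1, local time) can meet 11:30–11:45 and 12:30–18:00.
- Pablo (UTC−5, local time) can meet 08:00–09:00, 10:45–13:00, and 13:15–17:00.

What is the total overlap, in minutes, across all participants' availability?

135 minutes

Liang → UTC: 10:30–10:45, 11:30–17:00.
Pablo → UTC: 13:00–14:00, 15:45–18:00, 18:15–22:00.
Liang ∩ Pablo: 13:00–14:00, 15:45–17:00.
Total common minutes: 60 + 75 = 135.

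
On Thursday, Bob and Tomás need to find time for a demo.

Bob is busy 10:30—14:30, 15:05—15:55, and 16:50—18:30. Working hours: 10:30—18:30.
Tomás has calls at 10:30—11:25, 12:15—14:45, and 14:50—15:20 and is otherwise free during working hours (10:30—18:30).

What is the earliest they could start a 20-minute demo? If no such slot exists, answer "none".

Bob free within 10:30–18:30: 14:30–15:05, 15:55–16:50.
Tomás free within 10:30–18:30: 11:25–12:15, 14:45–14:50, 15:20–18:30.
Bob ∩ Tomás: 14:45–14:50, 15:55–16:50.
Windows ≥ 20 min: 15:55–16:50.
Earliest such window starts at 15:55.

15:55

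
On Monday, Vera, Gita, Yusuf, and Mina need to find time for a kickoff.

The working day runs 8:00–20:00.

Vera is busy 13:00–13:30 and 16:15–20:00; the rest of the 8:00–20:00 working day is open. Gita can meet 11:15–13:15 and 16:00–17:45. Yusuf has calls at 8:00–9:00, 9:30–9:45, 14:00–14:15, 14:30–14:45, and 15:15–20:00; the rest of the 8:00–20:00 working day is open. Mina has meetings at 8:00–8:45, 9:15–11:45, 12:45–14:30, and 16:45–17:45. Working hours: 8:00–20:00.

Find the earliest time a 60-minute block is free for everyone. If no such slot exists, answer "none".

Vera free within 08:00–20:00: 08:00–13:00, 13:30–16:15.
Yusuf free within 08:00–20:00: 09:00–09:30, 09:45–14:00, 14:15–14:30, 14:45–15:15.
Mina free within 08:00–20:00: 08:45–09:15, 11:45–12:45, 14:30–16:45, 17:45–20:00.
Vera ∩ Gita: 11:15–13:00, 16:00–16:15.
Vera ∩ Gita ∩ Yusuf: 11:15–13:00.
Vera ∩ Gita ∩ Yusuf ∩ Mina: 11:45–12:45.
Windows ≥ 60 min: 11:45–12:45.
Earliest such window starts at 11:45.

11:45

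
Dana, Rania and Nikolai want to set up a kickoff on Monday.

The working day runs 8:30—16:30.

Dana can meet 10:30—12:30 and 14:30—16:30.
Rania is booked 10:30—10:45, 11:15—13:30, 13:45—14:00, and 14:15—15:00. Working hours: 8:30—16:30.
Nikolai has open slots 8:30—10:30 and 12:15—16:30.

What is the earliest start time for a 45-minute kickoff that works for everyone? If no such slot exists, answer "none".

15:00

Rania free within 08:30–16:30: 08:30–10:30, 10:45–11:15, 13:30–13:45, 14:00–14:15, 15:00–16:30.
Dana ∩ Rania: 10:45–11:15, 15:00–16:30.
Dana ∩ Rania ∩ Nikolai: 15:00–16:30.
Windows ≥ 45 min: 15:00–16:30.
Earliest such window starts at 15:00.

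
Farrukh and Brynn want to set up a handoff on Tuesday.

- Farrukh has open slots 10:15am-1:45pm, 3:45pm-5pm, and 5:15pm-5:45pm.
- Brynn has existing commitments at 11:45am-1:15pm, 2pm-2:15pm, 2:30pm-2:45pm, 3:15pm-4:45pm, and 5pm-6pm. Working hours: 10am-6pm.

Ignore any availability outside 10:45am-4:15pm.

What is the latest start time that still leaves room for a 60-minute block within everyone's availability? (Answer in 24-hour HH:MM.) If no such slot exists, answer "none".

10:45

Brynn free within 10:00–18:00: 10:00–11:45, 13:15–14:00, 14:15–14:30, 14:45–15:15, 16:45–17:00.
Farrukh ∩ Brynn: 10:15–11:45, 13:15–13:45, 16:45–17:00.
Restricted to 10:45–16:15: 10:45–11:45, 13:15–13:45.
Windows ≥ 60 min: 10:45–11:45.
Latest start in the last window 10:45–11:45 is 11:45 − 60 min = 10:45.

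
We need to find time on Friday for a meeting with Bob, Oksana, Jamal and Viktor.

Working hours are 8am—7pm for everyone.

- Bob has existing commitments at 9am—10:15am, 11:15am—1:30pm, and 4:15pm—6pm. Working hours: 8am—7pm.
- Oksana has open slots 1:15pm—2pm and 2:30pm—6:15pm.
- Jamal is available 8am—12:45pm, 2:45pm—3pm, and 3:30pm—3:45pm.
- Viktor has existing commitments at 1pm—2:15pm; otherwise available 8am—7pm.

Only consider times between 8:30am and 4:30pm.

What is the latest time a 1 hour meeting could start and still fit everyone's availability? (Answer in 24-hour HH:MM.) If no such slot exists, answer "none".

none

Bob free within 08:00–19:00: 08:00–09:00, 10:15–11:15, 13:30–16:15, 18:00–19:00.
Viktor free within 08:00–19:00: 08:00–13:00, 14:15–19:00.
Bob ∩ Oksana: 13:30–14:00, 14:30–16:15, 18:00–18:15.
Bob ∩ Oksana ∩ Jamal: 14:45–15:00, 15:30–15:45.
Bob ∩ Oksana ∩ Jamal ∩ Viktor: 14:45–15:00, 15:30–15:45.
Restricted to 08:30–16:30: 14:45–15:00, 15:30–15:45.
Windows ≥ 60 min: (none).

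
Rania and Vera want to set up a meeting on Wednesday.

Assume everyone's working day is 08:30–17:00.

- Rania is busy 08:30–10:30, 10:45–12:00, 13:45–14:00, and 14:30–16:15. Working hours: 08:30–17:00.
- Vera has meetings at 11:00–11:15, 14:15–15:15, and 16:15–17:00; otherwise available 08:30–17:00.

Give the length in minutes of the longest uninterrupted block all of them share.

105 minutes

Rania free within 08:30–17:00: 10:30–10:45, 12:00–13:45, 14:00–14:30, 16:15–17:00.
Vera free within 08:30–17:00: 08:30–11:00, 11:15–14:15, 15:15–16:15.
Rania ∩ Vera: 10:30–10:45, 12:00–13:45, 14:00–14:15.
Common window lengths: 15, 105, 15 min; longest is 105.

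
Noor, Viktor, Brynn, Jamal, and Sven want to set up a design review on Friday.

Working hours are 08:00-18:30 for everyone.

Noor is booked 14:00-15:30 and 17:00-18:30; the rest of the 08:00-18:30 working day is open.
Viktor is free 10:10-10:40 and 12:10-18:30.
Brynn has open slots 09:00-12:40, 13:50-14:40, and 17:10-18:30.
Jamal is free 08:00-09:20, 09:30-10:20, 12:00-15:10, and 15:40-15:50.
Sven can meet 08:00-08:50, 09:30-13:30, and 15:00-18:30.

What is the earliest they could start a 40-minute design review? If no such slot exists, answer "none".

Noor free within 08:00–18:30: 08:00–14:00, 15:30–17:00.
Noor ∩ Viktor: 10:10–10:40, 12:10–14:00, 15:30–17:00.
Noor ∩ Viktor ∩ Brynn: 10:10–10:40, 12:10–12:40, 13:50–14:00.
Noor ∩ Viktor ∩ Brynn ∩ Jamal: 10:10–10:20, 12:10–12:40, 13:50–14:00.
Noor ∩ Viktor ∩ Brynn ∩ Jamal ∩ Sven: 10:10–10:20, 12:10–12:40.
Windows ≥ 40 min: (none).

none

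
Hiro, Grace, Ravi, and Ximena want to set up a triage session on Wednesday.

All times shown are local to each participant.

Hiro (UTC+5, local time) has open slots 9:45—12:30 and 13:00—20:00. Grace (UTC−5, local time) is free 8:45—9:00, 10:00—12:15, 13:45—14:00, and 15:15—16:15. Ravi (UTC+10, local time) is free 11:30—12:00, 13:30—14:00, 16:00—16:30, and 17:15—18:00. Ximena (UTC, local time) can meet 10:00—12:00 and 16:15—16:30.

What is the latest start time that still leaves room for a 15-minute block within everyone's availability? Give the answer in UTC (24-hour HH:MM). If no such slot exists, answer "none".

Hiro → UTC: 04:45–07:30, 08:00–15:00.
Grace → UTC: 13:45–14:00, 15:00–17:15, 18:45–19:00, 20:15–21:15.
Ravi → UTC: 01:30–02:00, 03:30–04:00, 06:00–06:30, 07:15–08:00.
Ximena → UTC: 10:00–12:00, 16:15–16:30.
Hiro ∩ Grace: 13:45–14:00.
Hiro ∩ Grace ∩ Ravi: (none).
Hiro ∩ Grace ∩ Ravi ∩ Ximena: (none).
Windows ≥ 15 min: (none).

none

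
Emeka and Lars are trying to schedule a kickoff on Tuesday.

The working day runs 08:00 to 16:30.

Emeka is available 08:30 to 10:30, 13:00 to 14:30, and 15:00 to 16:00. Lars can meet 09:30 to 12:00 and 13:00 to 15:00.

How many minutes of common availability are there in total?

150 minutes

Emeka ∩ Lars: 09:30–10:30, 13:00–14:30.
Total common minutes: 60 + 90 = 150.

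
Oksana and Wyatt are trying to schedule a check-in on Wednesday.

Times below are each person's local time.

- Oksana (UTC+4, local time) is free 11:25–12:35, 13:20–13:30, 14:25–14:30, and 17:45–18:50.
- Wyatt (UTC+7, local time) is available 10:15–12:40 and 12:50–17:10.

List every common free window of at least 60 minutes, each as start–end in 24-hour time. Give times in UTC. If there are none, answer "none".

07:25–08:35

Oksana → UTC: 07:25–08:35, 09:20–09:30, 10:25–10:30, 13:45–14:50.
Wyatt → UTC: 03:15–05:40, 05:50–10:10.
Oksana ∩ Wyatt: 07:25–08:35, 09:20–09:30.
Windows ≥ 60 min: 07:25–08:35.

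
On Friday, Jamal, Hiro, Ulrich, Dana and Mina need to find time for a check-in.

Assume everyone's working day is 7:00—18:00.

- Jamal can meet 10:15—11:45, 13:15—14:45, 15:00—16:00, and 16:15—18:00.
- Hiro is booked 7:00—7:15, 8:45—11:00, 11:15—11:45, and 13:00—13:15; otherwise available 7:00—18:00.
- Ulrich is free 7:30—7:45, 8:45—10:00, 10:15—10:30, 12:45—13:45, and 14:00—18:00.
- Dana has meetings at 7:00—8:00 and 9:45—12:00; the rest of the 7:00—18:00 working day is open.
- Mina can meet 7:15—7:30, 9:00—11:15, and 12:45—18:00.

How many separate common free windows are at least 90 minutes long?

1

Hiro free within 07:00–18:00: 07:15–08:45, 11:00–11:15, 11:45–13:00, 13:15–18:00.
Dana free within 07:00–18:00: 08:00–09:45, 12:00–18:00.
Jamal ∩ Hiro: 11:00–11:15, 13:15–14:45, 15:00–16:00, 16:15–18:00.
Jamal ∩ Hiro ∩ Ulrich: 13:15–13:45, 14:00–14:45, 15:00–16:00, 16:15–18:00.
Jamal ∩ Hiro ∩ Ulrich ∩ Dana: 13:15–13:45, 14:00–14:45, 15:00–16:00, 16:15–18:00.
Jamal ∩ Hiro ∩ Ulrich ∩ Dana ∩ Mina: 13:15–13:45, 14:00–14:45, 15:00–16:00, 16:15–18:00.
Windows ≥ 90 min: 16:15–18:00.
That's 1 window.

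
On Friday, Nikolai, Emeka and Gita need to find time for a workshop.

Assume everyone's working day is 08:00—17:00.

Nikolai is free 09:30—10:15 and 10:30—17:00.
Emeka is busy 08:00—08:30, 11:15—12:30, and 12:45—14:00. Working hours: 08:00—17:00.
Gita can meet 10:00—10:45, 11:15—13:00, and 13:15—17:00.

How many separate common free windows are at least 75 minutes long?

Emeka free within 08:00–17:00: 08:30–11:15, 12:30–12:45, 14:00–17:00.
Nikolai ∩ Emeka: 09:30–10:15, 10:30–11:15, 12:30–12:45, 14:00–17:00.
Nikolai ∩ Emeka ∩ Gita: 10:00–10:15, 10:30–10:45, 12:30–12:45, 14:00–17:00.
Windows ≥ 75 min: 14:00–17:00.
That's 1 window.

1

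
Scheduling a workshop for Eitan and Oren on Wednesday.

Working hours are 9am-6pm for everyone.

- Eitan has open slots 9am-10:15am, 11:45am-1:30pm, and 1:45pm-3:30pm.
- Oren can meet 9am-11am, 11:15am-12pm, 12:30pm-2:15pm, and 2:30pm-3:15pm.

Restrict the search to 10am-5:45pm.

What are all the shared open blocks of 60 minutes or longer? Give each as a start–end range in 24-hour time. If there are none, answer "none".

Eitan ∩ Oren: 09:00–10:15, 11:45–12:00, 12:30–13:30, 13:45–14:15, 14:30–15:15.
Restricted to 10:00–17:45: 10:00–10:15, 11:45–12:00, 12:30–13:30, 13:45–14:15, 14:30–15:15.
Windows ≥ 60 min: 12:30–13:30.

12:30–13:30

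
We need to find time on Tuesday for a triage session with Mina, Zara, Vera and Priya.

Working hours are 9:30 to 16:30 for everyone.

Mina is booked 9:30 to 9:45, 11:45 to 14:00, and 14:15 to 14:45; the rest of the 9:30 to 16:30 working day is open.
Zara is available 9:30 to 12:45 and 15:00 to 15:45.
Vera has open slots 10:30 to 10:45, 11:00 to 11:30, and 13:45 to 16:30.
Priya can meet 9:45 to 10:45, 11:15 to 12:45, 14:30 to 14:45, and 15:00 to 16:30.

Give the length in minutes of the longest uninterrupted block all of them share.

Mina free within 09:30–16:30: 09:45–11:45, 14:00–14:15, 14:45–16:30.
Mina ∩ Zara: 09:45–11:45, 15:00–15:45.
Mina ∩ Zara ∩ Vera: 10:30–10:45, 11:00–11:30, 15:00–15:45.
Mina ∩ Zara ∩ Vera ∩ Priya: 10:30–10:45, 11:15–11:30, 15:00–15:45.
Common window lengths: 15, 15, 45 min; longest is 45.

45 minutes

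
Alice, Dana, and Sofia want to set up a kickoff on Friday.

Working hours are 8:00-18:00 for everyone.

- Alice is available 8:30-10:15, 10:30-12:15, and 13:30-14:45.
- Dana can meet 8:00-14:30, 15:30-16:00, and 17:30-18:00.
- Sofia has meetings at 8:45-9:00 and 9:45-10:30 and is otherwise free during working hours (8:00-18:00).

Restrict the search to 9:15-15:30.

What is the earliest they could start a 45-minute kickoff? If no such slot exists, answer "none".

10:30

Sofia free within 08:00–18:00: 08:00–08:45, 09:00–09:45, 10:30–18:00.
Alice ∩ Dana: 08:30–10:15, 10:30–12:15, 13:30–14:30.
Alice ∩ Dana ∩ Sofia: 08:30–08:45, 09:00–09:45, 10:30–12:15, 13:30–14:30.
Restricted to 09:15–15:30: 09:15–09:45, 10:30–12:15, 13:30–14:30.
Windows ≥ 45 min: 10:30–12:15, 13:30–14:30.
Earliest such window starts at 10:30.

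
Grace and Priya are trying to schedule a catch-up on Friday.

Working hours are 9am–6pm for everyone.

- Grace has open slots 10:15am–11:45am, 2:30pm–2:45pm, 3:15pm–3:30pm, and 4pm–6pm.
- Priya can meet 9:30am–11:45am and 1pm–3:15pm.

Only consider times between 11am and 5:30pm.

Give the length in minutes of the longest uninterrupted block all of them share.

Grace ∩ Priya: 10:15–11:45, 14:30–14:45.
Restricted to 11:00–17:30: 11:00–11:45, 14:30–14:45.
Common window lengths: 45, 15 min; longest is 45.

45 minutes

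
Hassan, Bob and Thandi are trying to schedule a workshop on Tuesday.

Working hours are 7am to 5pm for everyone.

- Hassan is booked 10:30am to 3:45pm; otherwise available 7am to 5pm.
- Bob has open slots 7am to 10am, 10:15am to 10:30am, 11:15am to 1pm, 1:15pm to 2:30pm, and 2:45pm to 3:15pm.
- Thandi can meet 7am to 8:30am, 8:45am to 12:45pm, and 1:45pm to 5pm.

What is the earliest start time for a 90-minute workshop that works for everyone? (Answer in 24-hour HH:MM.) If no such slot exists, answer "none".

07:00

Hassan free within 07:00–17:00: 07:00–10:30, 15:45–17:00.
Hassan ∩ Bob: 07:00–10:00, 10:15–10:30.
Hassan ∩ Bob ∩ Thandi: 07:00–08:30, 08:45–10:00, 10:15–10:30.
Windows ≥ 90 min: 07:00–08:30.
Earliest such window starts at 07:00.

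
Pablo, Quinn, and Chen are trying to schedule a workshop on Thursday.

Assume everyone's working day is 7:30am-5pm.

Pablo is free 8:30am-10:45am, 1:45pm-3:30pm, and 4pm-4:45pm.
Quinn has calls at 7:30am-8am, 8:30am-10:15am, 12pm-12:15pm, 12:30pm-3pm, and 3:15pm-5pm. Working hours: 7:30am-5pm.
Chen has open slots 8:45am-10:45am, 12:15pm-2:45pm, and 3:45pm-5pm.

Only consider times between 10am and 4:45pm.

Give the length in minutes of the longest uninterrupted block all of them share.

30 minutes

Quinn free within 07:30–17:00: 08:00–08:30, 10:15–12:00, 12:15–12:30, 15:00–15:15.
Pablo ∩ Quinn: 10:15–10:45, 15:00–15:15.
Pablo ∩ Quinn ∩ Chen: 10:15–10:45.
Restricted to 10:00–16:45: 10:15–10:45.
Single common window of 30 minutes.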